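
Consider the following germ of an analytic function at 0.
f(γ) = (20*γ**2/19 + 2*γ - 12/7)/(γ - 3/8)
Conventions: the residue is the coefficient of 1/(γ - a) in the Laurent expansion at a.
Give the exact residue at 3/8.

At the order-1 pole 3/8 set g(γ) = (γ - (3/8))*f(γ) = 20*γ**2/19 + 2*γ - 12/7.
Simple pole: residue = g(a) at a = 3/8, which is -1737/2128.

The residue is -1737/2128.


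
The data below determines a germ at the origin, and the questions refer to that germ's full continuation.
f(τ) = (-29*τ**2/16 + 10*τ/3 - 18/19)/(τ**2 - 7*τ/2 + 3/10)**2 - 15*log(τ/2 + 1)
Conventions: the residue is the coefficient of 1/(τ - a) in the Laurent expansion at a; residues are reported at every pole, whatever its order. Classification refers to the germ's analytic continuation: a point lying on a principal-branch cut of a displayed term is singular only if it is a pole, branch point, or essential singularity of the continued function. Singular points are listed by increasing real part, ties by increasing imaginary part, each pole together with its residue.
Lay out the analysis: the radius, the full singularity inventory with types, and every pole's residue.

Radius of convergence at 0: 7/4 - (1/20)*sqrt(1105).
At -2: a logarithmic branch point.
At 7/4 - (1/20)*sqrt(1105): a pole of order 2; residue (39601/5567874)*sqrt(1105).
At 7/4 + (1/20)*sqrt(1105): a pole of order 2; residue -(39601/5567874)*sqrt(1105).

Denominator factor (τ**2 - 7*τ/2 + 3/10)^2: discriminant 221/20, real irrational roots 7/4 + (1/20)*sqrt(1105) and 7/4 - (1/20)*sqrt(1105); poles of order 2, moduli 7/4 + (1/20)*sqrt(1105) and 7/4 - (1/20)*sqrt(1105).
Branch term (-15)*log(1 - τ/(-2)): its argument vanishes at τ = -2, a logarithmic branch point, modulus 2.
The radius of convergence is the smallest modulus among the singular points: 7/4 - (1/20)*sqrt(1105).
The branch term is analytic at 7/4 - (1/20)*sqrt(1105) and contributes nothing to the residue; only the rational part matters.
The factor τ**2 - 7*τ/2 + 3/10 splits as (τ - a)(τ - a') with a = 7/4 - (1/20)*sqrt(1105), a' = 7/4 + (1/20)*sqrt(1105). At the order-2 pole a set g(τ) = (τ - a)^2*(rational part) = [-29*τ**2/16 + 10*τ/3 - 18/19] / (τ - a')^2.
Order-2 pole: residue = g'(a); g'(7/4 - (1/20)*sqrt(1105)) = (39601/5567874)*sqrt(1105), so the residue is (39601/5567874)*sqrt(1105).
The branch term is analytic at 7/4 + (1/20)*sqrt(1105) and contributes nothing to the residue; only the rational part matters.
The factor τ**2 - 7*τ/2 + 3/10 splits as (τ - a)(τ - a') with a = 7/4 + (1/20)*sqrt(1105), a' = 7/4 - (1/20)*sqrt(1105). At the order-2 pole a set g(τ) = (τ - a)^2*(rational part) = [-29*τ**2/16 + 10*τ/3 - 18/19] / (τ - a')^2.
Order-2 pole: residue = g'(a); g'(7/4 + (1/20)*sqrt(1105)) = -(39601/5567874)*sqrt(1105), so the residue is -(39601/5567874)*sqrt(1105).
List the singular points by increasing real part (a conjugate pair: the negative imaginary part first).


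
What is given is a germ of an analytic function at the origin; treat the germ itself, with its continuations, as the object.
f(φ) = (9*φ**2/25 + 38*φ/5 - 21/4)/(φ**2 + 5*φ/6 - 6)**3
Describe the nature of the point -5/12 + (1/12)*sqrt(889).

The denominator factor φ**2 + 5*φ/6 - 6 vanishes at -5/12 + (1/12)*sqrt(889) and appears to the power 3; the numerator there equals -3679/600 + (73/120)*sqrt(889), nonzero, and no other factor vanishes.
Hence a pole whose order is the multiplicity, 3.

The point is a pole of order 3.


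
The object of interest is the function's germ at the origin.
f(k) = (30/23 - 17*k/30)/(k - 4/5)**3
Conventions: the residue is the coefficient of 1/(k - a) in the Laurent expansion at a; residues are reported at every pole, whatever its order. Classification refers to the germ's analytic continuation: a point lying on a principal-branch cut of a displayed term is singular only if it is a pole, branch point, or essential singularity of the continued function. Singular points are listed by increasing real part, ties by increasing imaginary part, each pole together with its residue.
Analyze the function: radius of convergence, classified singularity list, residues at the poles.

Radius of convergence at 0: 4/5.
At 4/5: a pole of order 3; residue 0.

Denominator factor (k - 4/5)^3: pole of order 3 at 4/5, modulus 4/5.
The radius of convergence is the smallest modulus among the singular points: 4/5.
At the order-3 pole 4/5 set g(k) = (k - (4/5))^3*f(k) = 30/23 - 17*k/30.
Order-3 pole: residue = g''(a)/2; g''(4/5) = 0, so the residue is 0.


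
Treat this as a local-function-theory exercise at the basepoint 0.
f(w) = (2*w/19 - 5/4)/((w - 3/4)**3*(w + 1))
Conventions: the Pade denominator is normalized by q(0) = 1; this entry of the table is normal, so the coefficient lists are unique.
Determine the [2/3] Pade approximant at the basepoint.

Taylor coefficients needed (expand at 0): a_0 = 80/27, a_1 = 4432/513, a_2 = 33808/1539, a_3 = 631664/13851, a_4 = 410672/4617, a_5 = 6707792/41553.
Write the denominator as Q(w) = 1 + q1*w + q2*w^2 + q3*w^3. Requiring Q*f - P = O(w^6) with deg P <= 2 kills the coefficients of w^3..w^5 in Q*f:
  w^3: a_3 + q1*a_2 + q2*a_1 + q3*a_0 = 0, i.e. 631664/13851 + (33808/1539)*q1 + (4432/513)*q2 + (80/27)*q3 = 0.
  w^4: a_4 + q1*a_3 + q2*a_2 + q3*a_1 = 0, i.e. 410672/4617 + (631664/13851)*q1 + (33808/1539)*q2 + (4432/513)*q3 = 0.
  w^5: a_5 + q1*a_4 + q2*a_3 + q3*a_2 = 0, i.e. 6707792/41553 + (410672/4617)*q1 + (631664/13851)*q2 + (33808/1539)*q3 = 0.
Solving this linear system: q1 = -33749797/14196205, q2 = -2187542/42588615, q3 = 913910048/383297535.
The numerator is Q*f truncated at degree 2: P0 = a_0 = 80/27; P1 = a_1 + q1*a_0 = 2323577824/1456530633; P2 = a_2 + q1*a_1 + q2*a_0 = 9294311296/7282653165.

The Pade approximant has numerator coefficients [80/27, 2323577824/1456530633, 9294311296/7282653165]; denominator coefficients [1, -33749797/14196205, -2187542/42588615, 913910048/383297535].


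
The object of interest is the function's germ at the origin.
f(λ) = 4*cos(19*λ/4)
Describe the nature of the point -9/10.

The point is a regular point.

There is no denominator, hence no pole anywhere.
The factor cos(19*λ/4) is entire.
So the germ continues analytically to -9/10.


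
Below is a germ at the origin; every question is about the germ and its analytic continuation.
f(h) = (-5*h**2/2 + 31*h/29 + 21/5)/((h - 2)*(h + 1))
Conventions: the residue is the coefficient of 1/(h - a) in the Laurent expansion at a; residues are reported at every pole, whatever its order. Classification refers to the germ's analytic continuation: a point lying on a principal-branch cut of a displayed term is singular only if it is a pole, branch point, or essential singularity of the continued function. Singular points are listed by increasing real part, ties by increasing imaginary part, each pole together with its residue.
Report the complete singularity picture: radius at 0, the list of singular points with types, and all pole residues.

Denominator factor (h + 1): pole of order 1 at -1, modulus 1.
Denominator factor (h - 2): pole of order 1 at 2, modulus 2.
The radius of convergence is the smallest modulus among the singular points: 1.
At the order-1 pole -1 set g(h) = (h - (-1))*f(h) = (-5*h**2/2 + 31*h/29 + 21/5)/(h - 2).
Simple pole: residue = g(a) at a = -1, which is -61/290.
At the order-1 pole 2 set g(h) = (h - (2))*f(h) = (-5*h**2/2 + 31*h/29 + 21/5)/(h + 1).
Simple pole: residue = g(a) at a = 2, which is -177/145.
List the singular points by increasing real part (a conjugate pair: the negative imaginary part first).

Radius of convergence at 0: 1.
At -1: a pole of order 1; residue -61/290.
At 2: a pole of order 1; residue -177/145.


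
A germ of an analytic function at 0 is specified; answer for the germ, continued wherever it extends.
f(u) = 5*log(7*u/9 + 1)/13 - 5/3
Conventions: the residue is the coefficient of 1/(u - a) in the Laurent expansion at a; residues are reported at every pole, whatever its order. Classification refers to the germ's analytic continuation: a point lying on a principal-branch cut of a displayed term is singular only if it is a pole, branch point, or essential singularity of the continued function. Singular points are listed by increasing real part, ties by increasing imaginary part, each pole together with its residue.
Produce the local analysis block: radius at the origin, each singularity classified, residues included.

Branch term (5/13)*log(1 - u/(-9/7)): its argument vanishes at u = -9/7, a logarithmic branch point, modulus 9/7.
The radius of convergence is the smallest modulus among the singular points: 9/7.

Radius of convergence at 0: 9/7.
At -9/7: a logarithmic branch point.


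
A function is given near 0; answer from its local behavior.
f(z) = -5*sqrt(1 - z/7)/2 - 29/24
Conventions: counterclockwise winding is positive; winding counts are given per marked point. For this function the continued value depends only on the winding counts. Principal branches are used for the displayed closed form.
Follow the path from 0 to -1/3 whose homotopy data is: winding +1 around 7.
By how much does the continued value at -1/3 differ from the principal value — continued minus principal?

Continued minus principal equals (5/21)*sqrt(462).

The rational part is single-valued and drops out of the difference; each branch term changes only by its own monodromy.
(-5/2)*sqrt(1 - z/(7)): winding +1 is odd, the square root flips sign, contributing -2*(-5/2)*sqrt(1 - (-1/3)/(7)) = -2*(-5/2)*sqrt(22/21) = (5/21)*sqrt(462).
Summing the contributions at z = -1/3 gives (5/21)*sqrt(462).


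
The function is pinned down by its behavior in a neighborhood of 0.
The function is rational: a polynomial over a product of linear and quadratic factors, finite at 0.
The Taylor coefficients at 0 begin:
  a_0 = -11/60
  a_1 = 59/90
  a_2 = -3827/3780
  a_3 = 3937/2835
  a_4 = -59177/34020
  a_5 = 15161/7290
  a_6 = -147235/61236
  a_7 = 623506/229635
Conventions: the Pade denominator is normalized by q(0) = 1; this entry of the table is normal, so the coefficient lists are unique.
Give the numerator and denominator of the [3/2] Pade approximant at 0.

Taylor coefficients needed (read off): a_0 = -11/60, a_1 = 59/90, a_2 = -3827/3780, a_3 = 3937/2835, a_4 = -59177/34020, a_5 = 15161/7290.
Write the denominator as Q(ρ) = 1 + q1*ρ + q2*ρ^2. Requiring Q*f - P = O(ρ^6) with deg P <= 3 kills the coefficients of ρ^4..ρ^5 in Q*f:
  ρ^4: a_4 + q1*a_3 + q2*a_2 = 0, i.e. -59177/34020 + (3937/2835)*q1 + (-3827/3780)*q2 = 0.
  ρ^5: a_5 + q1*a_4 + q2*a_3 = 0, i.e. 15161/7290 + (-59177/34020)*q1 + (3937/2835)*q2 = 0.
Solving this linear system: q1 = 4430494/2392125, q2 = 1967177/2392125.
The numerator is Q*f truncated at degree 3: P0 = a_0 = -11/60; P1 = a_1 + q1*a_0 = 1259856/3986875; P2 = a_2 + q1*a_1 + q2*a_0 = 4267112/83724375; P3 = a_3 + q1*a_2 + q2*a_1 = 209976/3986875.

The Pade approximant has numerator coefficients [-11/60, 1259856/3986875, 4267112/83724375, 209976/3986875]; denominator coefficients [1, 4430494/2392125, 1967177/2392125].


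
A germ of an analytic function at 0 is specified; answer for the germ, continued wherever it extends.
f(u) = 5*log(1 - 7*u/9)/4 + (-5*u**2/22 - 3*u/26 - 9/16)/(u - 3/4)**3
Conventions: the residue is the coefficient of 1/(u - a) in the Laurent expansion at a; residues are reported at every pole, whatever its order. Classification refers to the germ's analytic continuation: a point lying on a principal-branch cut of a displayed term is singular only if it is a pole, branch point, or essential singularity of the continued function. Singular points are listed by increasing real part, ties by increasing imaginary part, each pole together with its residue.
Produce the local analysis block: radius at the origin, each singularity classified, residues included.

Radius of convergence at 0: 3/4.
At 3/4: a pole of order 3; residue -5/22.
At 9/7: a logarithmic branch point.

Denominator factor (u - 3/4)^3: pole of order 3 at 3/4, modulus 3/4.
Branch term (5/4)*log(1 - u/(9/7)): its argument vanishes at u = 9/7, a logarithmic branch point, modulus 9/7.
The radius of convergence is the smallest modulus among the singular points: 3/4.
The branch term is analytic at 3/4 and contributes nothing to the residue; only the rational part matters.
At the order-3 pole 3/4 set g(u) = (u - (3/4))^3*(rational part) = -5*u**2/22 - 3*u/26 - 9/16.
Order-3 pole: residue = g''(a)/2; g''(3/4) = -5/11, so the residue is -5/22.
List the singular points by increasing real part (a conjugate pair: the negative imaginary part first).


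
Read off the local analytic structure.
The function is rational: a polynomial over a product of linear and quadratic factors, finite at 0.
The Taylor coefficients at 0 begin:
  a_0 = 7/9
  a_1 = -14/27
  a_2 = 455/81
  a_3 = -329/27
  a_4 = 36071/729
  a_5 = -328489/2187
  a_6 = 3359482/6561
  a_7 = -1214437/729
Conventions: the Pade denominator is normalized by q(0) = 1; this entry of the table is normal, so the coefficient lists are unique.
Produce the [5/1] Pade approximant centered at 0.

Taylor coefficients needed (read off): a_0 = 7/9, a_1 = -14/27, a_2 = 455/81, a_3 = -329/27, a_4 = 36071/729, a_5 = -328489/2187, a_6 = 3359482/6561.
Write the denominator as Q(v) = 1 + q1*v. Requiring Q*f - P = O(v^7) with deg P <= 5 kills the coefficients of v^6..v^6 in Q*f:
  v^6: a_6 + q1*a_5 = 0, i.e. 3359482/6561 + (-328489/2187)*q1 = 0.
Solving this linear system: q1 = 479926/140781.
The numerator is Q*f truncated at degree 5: P0 = a_0 = 7/9; P1 = a_1 + q1*a_0 = 2702504/1267029; P2 = a_2 + q1*a_1 = 1625869/422343; P3 = a_3 + q1*a_2 = 79415483/11403261; P4 = a_4 + q1*a_3 = 271642931/34209783; P5 = a_5 + q1*a_4 = 1896407443/102629349.

The Pade approximant has numerator coefficients [7/9, 2702504/1267029, 1625869/422343, 79415483/11403261, 271642931/34209783, 1896407443/102629349]; denominator coefficients [1, 479926/140781].


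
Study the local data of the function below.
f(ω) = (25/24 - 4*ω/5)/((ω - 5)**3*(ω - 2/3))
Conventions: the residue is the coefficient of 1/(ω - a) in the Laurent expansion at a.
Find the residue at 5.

The residue is 549/87880.

At the order-3 pole 5 set g(ω) = (ω - (5))^3*f(ω) = (25/24 - 4*ω/5)/(ω - 2/3).
Order-3 pole: residue = g''(a)/2; g''(5) = 549/43940, so the residue is 549/87880.


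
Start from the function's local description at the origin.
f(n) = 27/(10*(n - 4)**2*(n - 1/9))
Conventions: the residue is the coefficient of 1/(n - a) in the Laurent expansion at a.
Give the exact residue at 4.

The residue is -2187/12250.

At the order-2 pole 4 set g(n) = (n - (4))^2*f(n) = 27/(10*(n - 1/9)).
Order-2 pole: residue = g'(a); g'(4) = -2187/12250, so the residue is -2187/12250.


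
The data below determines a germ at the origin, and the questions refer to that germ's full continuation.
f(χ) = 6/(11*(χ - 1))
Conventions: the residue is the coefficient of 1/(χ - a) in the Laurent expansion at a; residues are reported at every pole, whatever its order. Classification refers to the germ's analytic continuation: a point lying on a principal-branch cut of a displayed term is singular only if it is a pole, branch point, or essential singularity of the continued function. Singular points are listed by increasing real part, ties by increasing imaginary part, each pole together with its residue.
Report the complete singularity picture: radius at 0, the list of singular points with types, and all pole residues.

Denominator factor (χ - 1): pole of order 1 at 1, modulus 1.
The radius of convergence is the smallest modulus among the singular points: 1.
At the order-1 pole 1 set g(χ) = (χ - (1))*f(χ) = 6/11.
Simple pole: residue = g(a) at a = 1, which is 6/11.

Radius of convergence at 0: 1.
At 1: a pole of order 1; residue 6/11.


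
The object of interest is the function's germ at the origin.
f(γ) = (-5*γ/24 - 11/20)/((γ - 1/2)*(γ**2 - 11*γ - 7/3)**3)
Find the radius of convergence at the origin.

The radius of convergence is -11/2 + (1/6)*sqrt(1173).

Denominator factor (γ - 1/2): pole of order 1 at 1/2, modulus 1/2.
Denominator factor (γ**2 - 11*γ - 7/3)^3: discriminant 391/3, real irrational roots 11/2 + (1/6)*sqrt(1173) and 11/2 - (1/6)*sqrt(1173); poles of order 3, moduli 11/2 + (1/6)*sqrt(1173) and -11/2 + (1/6)*sqrt(1173).
The radius of convergence is the smallest modulus among the singular points: -11/2 + (1/6)*sqrt(1173).


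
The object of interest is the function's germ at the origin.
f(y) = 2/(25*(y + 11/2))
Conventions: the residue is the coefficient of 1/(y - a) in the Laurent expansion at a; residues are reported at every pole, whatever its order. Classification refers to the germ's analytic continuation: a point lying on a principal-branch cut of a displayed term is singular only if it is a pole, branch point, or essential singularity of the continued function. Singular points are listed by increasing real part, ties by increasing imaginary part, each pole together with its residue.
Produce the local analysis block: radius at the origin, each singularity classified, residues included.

Radius of convergence at 0: 11/2.
At -11/2: a pole of order 1; residue 2/25.

Denominator factor (y + 11/2): pole of order 1 at -11/2, modulus 11/2.
The radius of convergence is the smallest modulus among the singular points: 11/2.
At the order-1 pole -11/2 set g(y) = (y - (-11/2))*f(y) = 2/25.
Simple pole: residue = g(a) at a = -11/2, which is 2/25.


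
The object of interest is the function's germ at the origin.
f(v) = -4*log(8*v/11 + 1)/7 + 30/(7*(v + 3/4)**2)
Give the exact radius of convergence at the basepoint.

Denominator factor (v + 3/4)^2: pole of order 2 at -3/4, modulus 3/4.
Branch term (-4/7)*log(1 - v/(-11/8)): its argument vanishes at v = -11/8, a logarithmic branch point, modulus 11/8.
The radius of convergence is the smallest modulus among the singular points: 3/4.

The radius of convergence is 3/4.


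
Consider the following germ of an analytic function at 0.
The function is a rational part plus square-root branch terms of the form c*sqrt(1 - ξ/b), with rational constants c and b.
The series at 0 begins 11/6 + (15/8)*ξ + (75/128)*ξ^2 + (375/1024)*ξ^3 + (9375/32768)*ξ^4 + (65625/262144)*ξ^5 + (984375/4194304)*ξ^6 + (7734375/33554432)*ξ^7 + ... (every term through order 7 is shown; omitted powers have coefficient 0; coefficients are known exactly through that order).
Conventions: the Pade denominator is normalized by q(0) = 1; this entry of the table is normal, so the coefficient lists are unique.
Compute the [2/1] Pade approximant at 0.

Taylor coefficients needed (read off): a_0 = 11/6, a_1 = 15/8, a_2 = 75/128, a_3 = 375/1024.
Write the denominator as Q(ξ) = 1 + q1*ξ. Requiring Q*f - P = O(ξ^4) with deg P <= 2 kills the coefficients of ξ^3..ξ^3 in Q*f:
  ξ^3: a_3 + q1*a_2 = 0, i.e. 375/1024 + (75/128)*q1 = 0.
Solving this linear system: q1 = -5/8.
The numerator is Q*f truncated at degree 2: P0 = a_0 = 11/6; P1 = a_1 + q1*a_0 = 35/48; P2 = a_2 + q1*a_1 = -75/128.

The Pade approximant has numerator coefficients [11/6, 35/48, -75/128]; denominator coefficients [1, -5/8].


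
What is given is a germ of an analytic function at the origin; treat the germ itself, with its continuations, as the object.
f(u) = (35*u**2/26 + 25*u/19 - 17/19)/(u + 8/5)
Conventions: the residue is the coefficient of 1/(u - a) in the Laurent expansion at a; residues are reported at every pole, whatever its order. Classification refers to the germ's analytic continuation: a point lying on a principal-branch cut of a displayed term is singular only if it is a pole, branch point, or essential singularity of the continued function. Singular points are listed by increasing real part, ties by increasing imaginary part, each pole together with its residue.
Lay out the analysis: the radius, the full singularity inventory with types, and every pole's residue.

Denominator factor (u + 8/5): pole of order 1 at -8/5, modulus 8/5.
The radius of convergence is the smallest modulus among the singular points: 8/5.
At the order-1 pole -8/5 set g(u) = (u - (-8/5))*f(u) = 35*u**2/26 + 25*u/19 - 17/19.
Simple pole: residue = g(a) at a = -8/5, which is 29/65.

Radius of convergence at 0: 8/5.
At -8/5: a pole of order 1; residue 29/65.


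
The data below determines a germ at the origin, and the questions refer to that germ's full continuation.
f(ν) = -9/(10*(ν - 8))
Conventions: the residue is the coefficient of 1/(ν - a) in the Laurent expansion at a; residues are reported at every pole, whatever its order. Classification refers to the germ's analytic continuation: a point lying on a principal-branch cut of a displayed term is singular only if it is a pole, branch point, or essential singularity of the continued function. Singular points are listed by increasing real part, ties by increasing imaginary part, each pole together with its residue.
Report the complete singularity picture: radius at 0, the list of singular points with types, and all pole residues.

Radius of convergence at 0: 8.
At 8: a pole of order 1; residue -9/10.

Denominator factor (ν - 8): pole of order 1 at 8, modulus 8.
The radius of convergence is the smallest modulus among the singular points: 8.
At the order-1 pole 8 set g(ν) = (ν - (8))*f(ν) = -9/10.
Simple pole: residue = g(a) at a = 8, which is -9/10.


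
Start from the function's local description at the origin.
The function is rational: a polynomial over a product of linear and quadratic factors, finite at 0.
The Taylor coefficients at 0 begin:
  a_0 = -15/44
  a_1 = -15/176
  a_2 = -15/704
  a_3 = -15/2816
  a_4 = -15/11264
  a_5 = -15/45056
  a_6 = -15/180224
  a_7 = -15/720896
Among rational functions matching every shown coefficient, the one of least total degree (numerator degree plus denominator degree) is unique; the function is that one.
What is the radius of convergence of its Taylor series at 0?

No rational of total degree below 1 reproduces all 8 coefficients; solving the [0/1] Pade equations on them gives f(n) = 15/(11*(n - 4)), whose expansion matches every shown term.
Denominator factor (n - 4): pole of order 1 at 4, modulus 4.
The radius of convergence is the smallest modulus among the singular points: 4.

The radius of convergence is 4.


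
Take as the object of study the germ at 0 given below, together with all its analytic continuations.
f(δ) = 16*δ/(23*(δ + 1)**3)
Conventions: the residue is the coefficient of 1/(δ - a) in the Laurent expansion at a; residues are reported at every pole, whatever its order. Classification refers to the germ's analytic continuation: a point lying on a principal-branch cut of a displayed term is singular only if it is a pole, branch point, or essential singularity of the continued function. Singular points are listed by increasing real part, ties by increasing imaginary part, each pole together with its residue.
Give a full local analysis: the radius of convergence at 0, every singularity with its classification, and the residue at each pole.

Radius of convergence at 0: 1.
At -1: a pole of order 3; residue 0.

Denominator factor (δ + 1)^3: pole of order 3 at -1, modulus 1.
The radius of convergence is the smallest modulus among the singular points: 1.
At the order-3 pole -1 set g(δ) = (δ - (-1))^3*f(δ) = 16*δ/23.
Order-3 pole: residue = g''(a)/2; g''(-1) = 0, so the residue is 0.


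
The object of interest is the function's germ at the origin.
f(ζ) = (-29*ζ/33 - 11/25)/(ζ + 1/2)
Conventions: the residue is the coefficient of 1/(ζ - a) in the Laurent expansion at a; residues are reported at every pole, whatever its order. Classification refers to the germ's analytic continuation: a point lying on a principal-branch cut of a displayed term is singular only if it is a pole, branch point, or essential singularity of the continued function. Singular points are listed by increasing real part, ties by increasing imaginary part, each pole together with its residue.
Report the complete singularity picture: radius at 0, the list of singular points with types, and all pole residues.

Denominator factor (ζ + 1/2): pole of order 1 at -1/2, modulus 1/2.
The radius of convergence is the smallest modulus among the singular points: 1/2.
At the order-1 pole -1/2 set g(ζ) = (ζ - (-1/2))*f(ζ) = -29*ζ/33 - 11/25.
Simple pole: residue = g(a) at a = -1/2, which is -1/1650.

Radius of convergence at 0: 1/2.
At -1/2: a pole of order 1; residue -1/1650.


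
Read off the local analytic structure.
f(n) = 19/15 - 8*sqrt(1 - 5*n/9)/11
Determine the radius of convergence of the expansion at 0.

Branch term (-8/11)*sqrt(1 - n/(9/5)): its argument vanishes at n = 9/5, a square-root branch point, modulus 9/5.
The radius of convergence is the smallest modulus among the singular points: 9/5.

The radius of convergence is 9/5.


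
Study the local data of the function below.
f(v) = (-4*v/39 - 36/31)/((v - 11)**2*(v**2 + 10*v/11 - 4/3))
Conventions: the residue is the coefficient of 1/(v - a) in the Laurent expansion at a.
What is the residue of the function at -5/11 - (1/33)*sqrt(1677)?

The residue is -781006/670805993 + (33263260/374980550087)*sqrt(1677).

The factor v**2 + 10*v/11 - 4/3 splits as (v - a)(v - a') with a = -5/11 - (1/33)*sqrt(1677), a' = -5/11 + (1/33)*sqrt(1677). At the order-1 pole a set g(v) = (v - a)*f(v) = [(-4*v/39 - 36/31)/(v - 11)**2] / (v - a').
Simple pole: residue = g(a) at a = -5/11 - (1/33)*sqrt(1677), which is -781006/670805993 + (33263260/374980550087)*sqrt(1677).


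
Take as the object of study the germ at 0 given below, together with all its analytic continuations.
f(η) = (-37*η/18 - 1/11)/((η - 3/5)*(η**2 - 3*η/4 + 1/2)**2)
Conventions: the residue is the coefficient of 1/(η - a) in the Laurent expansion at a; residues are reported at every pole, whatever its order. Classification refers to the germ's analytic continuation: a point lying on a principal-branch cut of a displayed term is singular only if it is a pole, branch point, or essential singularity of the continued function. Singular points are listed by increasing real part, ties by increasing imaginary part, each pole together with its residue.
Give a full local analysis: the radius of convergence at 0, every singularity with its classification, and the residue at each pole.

Radius of convergence at 0: 3/5.
At (3/8) - ((1/8)*sqrt(23))*i: a pole of order 2; residue (218500/55473) - ((1168700/88035651)*sqrt(23))*i.
At (3/8) + ((1/8)*sqrt(23))*i: a pole of order 2; residue (218500/55473) + ((1168700/88035651)*sqrt(23))*i.
At 3/5: a pole of order 1; residue -437000/55473.


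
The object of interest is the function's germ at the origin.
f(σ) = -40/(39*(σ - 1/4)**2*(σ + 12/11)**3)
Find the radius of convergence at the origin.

The radius of convergence is 1/4.

Denominator factor (σ + 12/11)^3: pole of order 3 at -12/11, modulus 12/11.
Denominator factor (σ - 1/4)^2: pole of order 2 at 1/4, modulus 1/4.
The radius of convergence is the smallest modulus among the singular points: 1/4.


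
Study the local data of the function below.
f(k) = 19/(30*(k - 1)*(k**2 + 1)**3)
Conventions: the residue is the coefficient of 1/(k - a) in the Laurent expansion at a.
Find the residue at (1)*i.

The factor k**2 + 1 splits as (k - a)(k - a') with a = (1)*i, a' = -(1)*i. At the order-3 pole a set g(k) = (k - a)^3*f(k) = [19/(30*(k - 1))] / (k - a')^3.
Order-3 pole: residue = g''(a)/2; g''((1)*i) = (-19/240) + (133/480)*i, so the residue is (-19/480) + (133/960)*i.

The residue is (-19/480) + (133/960)*i.


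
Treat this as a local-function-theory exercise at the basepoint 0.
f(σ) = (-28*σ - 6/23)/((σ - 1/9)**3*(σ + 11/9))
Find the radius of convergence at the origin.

The radius of convergence is 1/9.

Denominator factor (σ - 1/9)^3: pole of order 3 at 1/9, modulus 1/9.
Denominator factor (σ + 11/9): pole of order 1 at -11/9, modulus 11/9.
The radius of convergence is the smallest modulus among the singular points: 1/9.


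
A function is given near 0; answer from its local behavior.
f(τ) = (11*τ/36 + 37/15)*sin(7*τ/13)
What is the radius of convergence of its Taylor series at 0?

The radius of convergence is infinite.

The factor sin(7*τ/13) is entire and contributes no finite singular point.
The polynomial part has no poles.
No finite singular points: the Taylor series at 0 converges everywhere.


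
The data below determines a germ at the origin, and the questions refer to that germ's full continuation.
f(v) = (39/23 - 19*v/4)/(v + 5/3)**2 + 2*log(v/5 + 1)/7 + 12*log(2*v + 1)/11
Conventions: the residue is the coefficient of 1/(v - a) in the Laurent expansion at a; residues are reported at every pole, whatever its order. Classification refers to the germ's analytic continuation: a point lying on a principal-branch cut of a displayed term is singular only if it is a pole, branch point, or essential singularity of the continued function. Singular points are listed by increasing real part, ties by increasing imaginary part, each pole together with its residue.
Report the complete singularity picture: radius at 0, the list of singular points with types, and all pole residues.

Radius of convergence at 0: 1/2.
At -5: a logarithmic branch point.
At -5/3: a pole of order 2; residue -19/4.
At -1/2: a logarithmic branch point.

Denominator factor (v + 5/3)^2: pole of order 2 at -5/3, modulus 5/3.
Branch term (2/7)*log(1 - v/(-5)): its argument vanishes at v = -5, a logarithmic branch point, modulus 5.
Branch term (12/11)*log(1 - v/(-1/2)): its argument vanishes at v = -1/2, a logarithmic branch point, modulus 1/2.
The radius of convergence is the smallest modulus among the singular points: 1/2.
The branch terms are analytic at -5/3 and contribute nothing to the residue; only the rational part matters.
At the order-2 pole -5/3 set g(v) = (v - (-5/3))^2*(rational part) = 39/23 - 19*v/4.
Order-2 pole: residue = g'(a); g'(-5/3) = -19/4, so the residue is -19/4.
List the singular points by increasing real part (a conjugate pair: the negative imaginary part first).


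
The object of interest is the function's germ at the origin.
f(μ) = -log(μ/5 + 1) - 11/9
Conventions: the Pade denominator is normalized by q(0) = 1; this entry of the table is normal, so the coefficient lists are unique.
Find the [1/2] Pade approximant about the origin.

Taylor coefficients needed (expand at 0): a_0 = -11/9, a_1 = -1/5, a_2 = 1/50, a_3 = -1/375.
Write the denominator as Q(μ) = 1 + q1*μ + q2*μ^2. Requiring Q*f - P = O(μ^4) with deg P <= 1 kills the coefficients of μ^2..μ^3 in Q*f:
  μ^2: a_2 + q1*a_1 + q2*a_0 = 0, i.e. 1/50 + (-1/5)*q1 + (-11/9)*q2 = 0.
  μ^3: a_3 + q1*a_2 + q2*a_1 = 0, i.e. -1/375 + (1/50)*q1 + (-1/5)*q2 = 0.
Solving this linear system: q1 = 49/435, q2 = -3/1450.
The numerator is Q*f truncated at degree 1: P0 = a_0 = -11/9; P1 = a_1 + q1*a_0 = -1322/3915.

The Pade approximant has numerator coefficients [-11/9, -1322/3915]; denominator coefficients [1, 49/435, -3/1450].


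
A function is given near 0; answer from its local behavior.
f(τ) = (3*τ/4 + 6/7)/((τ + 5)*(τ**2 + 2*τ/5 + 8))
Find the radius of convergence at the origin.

The radius of convergence is (2)*sqrt(2).

Denominator factor (τ**2 + 2*τ/5 + 8): discriminant -796/25, complex-conjugate roots (-1/5) + ((1/5)*sqrt(199))*i and (-1/5) - ((1/5)*sqrt(199))*i; poles of order 1, moduli (2)*sqrt(2) and (2)*sqrt(2).
Denominator factor (τ + 5): pole of order 1 at -5, modulus 5.
The radius of convergence is the smallest modulus among the singular points: (2)*sqrt(2).


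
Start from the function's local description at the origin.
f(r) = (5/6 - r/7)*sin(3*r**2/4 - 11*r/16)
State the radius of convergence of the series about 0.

The radius of convergence is infinite.

The factor sin(3*r**2/4 - 11*r/16) is entire and contributes no finite singular point.
The polynomial part has no poles.
No finite singular points: the Taylor series at 0 converges everywhere.


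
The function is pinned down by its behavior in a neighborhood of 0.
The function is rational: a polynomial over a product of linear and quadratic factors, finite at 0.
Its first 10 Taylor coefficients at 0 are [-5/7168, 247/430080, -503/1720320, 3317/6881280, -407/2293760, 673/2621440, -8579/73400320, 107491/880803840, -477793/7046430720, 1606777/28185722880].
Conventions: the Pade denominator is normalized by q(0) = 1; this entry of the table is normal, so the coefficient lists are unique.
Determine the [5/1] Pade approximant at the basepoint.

Taylor coefficients needed (read off): a_0 = -5/7168, a_1 = 247/430080, a_2 = -503/1720320, a_3 = 3317/6881280, a_4 = -407/2293760, a_5 = 673/2621440, a_6 = -8579/73400320.
Write the denominator as Q(k) = 1 + q1*k. Requiring Q*f - P = O(k^7) with deg P <= 5 kills the coefficients of k^6..k^6 in Q*f:
  k^6: a_6 + q1*a_5 = 0, i.e. -8579/73400320 + (673/2621440)*q1 = 0.
Solving this linear system: q1 = 8579/18844.
The numerator is Q*f truncated at degree 5: P0 = a_0 = -5/7168; P1 = a_1 + q1*a_0 = 127/494655; P2 = a_2 + q1*a_1 = -4177/135073792; P3 = a_3 + q1*a_2 = 1131115/3241771008; P4 = a_4 + q1*a_3 = 5448019/129670840320; P5 = a_5 + q1*a_4 = 3042043/17289445376.

The Pade approximant has numerator coefficients [-5/7168, 127/494655, -4177/135073792, 1131115/3241771008, 5448019/129670840320, 3042043/17289445376]; denominator coefficients [1, 8579/18844].


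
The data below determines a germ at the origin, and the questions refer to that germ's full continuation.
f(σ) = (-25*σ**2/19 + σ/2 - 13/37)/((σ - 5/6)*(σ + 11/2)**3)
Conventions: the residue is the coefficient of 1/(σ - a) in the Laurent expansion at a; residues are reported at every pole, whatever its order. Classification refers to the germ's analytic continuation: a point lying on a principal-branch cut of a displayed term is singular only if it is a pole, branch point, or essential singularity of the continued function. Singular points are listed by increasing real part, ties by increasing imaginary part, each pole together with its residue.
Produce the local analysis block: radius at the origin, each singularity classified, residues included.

Denominator factor (σ - 5/6): pole of order 1 at 5/6, modulus 5/6.
Denominator factor (σ + 11/2)^3: pole of order 3 at -11/2, modulus 11/2.
The radius of convergence is the smallest modulus among the singular points: 5/6.
At the order-3 pole -11/2 set g(σ) = (σ - (-11/2))^3*f(σ) = (-25*σ**2/19 + σ/2 - 13/37)/(σ - 5/6).
Order-3 pole: residue = g''(a)/2; g''(-11/2) = 32208/4821877, so the residue is 16104/4821877.
At the order-1 pole 5/6 set g(σ) = (σ - (5/6))*f(σ) = (-25*σ**2/19 + σ/2 - 13/37)/(σ + 11/2)**3.
Simple pole: residue = g(a) at a = 5/6, which is -16104/4821877.
List the singular points by increasing real part (a conjugate pair: the negative imaginary part first).

Radius of convergence at 0: 5/6.
At -11/2: a pole of order 3; residue 16104/4821877.
At 5/6: a pole of order 1; residue -16104/4821877.


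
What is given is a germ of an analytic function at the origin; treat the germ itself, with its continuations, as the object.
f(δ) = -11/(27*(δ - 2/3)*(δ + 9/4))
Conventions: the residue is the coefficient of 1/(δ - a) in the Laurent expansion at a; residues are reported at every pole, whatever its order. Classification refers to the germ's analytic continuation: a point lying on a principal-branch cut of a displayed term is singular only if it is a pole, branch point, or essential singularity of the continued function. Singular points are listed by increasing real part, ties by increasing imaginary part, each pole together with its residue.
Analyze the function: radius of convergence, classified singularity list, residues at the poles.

Radius of convergence at 0: 2/3.
At -9/4: a pole of order 1; residue 44/315.
At 2/3: a pole of order 1; residue -44/315.

Denominator factor (δ - 2/3): pole of order 1 at 2/3, modulus 2/3.
Denominator factor (δ + 9/4): pole of order 1 at -9/4, modulus 9/4.
The radius of convergence is the smallest modulus among the singular points: 2/3.
At the order-1 pole -9/4 set g(δ) = (δ - (-9/4))*f(δ) = -11/(27*(δ - 2/3)).
Simple pole: residue = g(a) at a = -9/4, which is 44/315.
At the order-1 pole 2/3 set g(δ) = (δ - (2/3))*f(δ) = -11/(27*(δ + 9/4)).
Simple pole: residue = g(a) at a = 2/3, which is -44/315.
List the singular points by increasing real part (a conjugate pair: the negative imaginary part first).


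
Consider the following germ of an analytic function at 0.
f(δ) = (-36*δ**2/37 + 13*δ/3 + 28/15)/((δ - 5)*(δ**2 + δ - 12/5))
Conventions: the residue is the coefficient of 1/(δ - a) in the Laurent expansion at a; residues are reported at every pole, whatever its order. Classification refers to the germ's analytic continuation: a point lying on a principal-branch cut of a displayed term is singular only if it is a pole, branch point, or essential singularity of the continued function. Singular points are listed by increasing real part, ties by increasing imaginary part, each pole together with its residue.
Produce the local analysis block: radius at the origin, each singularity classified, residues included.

Radius of convergence at 0: -1/2 + (1/10)*sqrt(265).
At -1/2 - (1/10)*sqrt(265): a pole of order 1; residue -14465/30636 - (3449/1623708)*sqrt(265).
At -1/2 + (1/10)*sqrt(265): a pole of order 1; residue -14465/30636 + (3449/1623708)*sqrt(265).
At 5: a pole of order 1; residue -439/15318.

Denominator factor (δ**2 + δ - 12/5): discriminant 53/5, real irrational roots -1/2 + (1/10)*sqrt(265) and -1/2 - (1/10)*sqrt(265); poles of order 1, moduli -1/2 + (1/10)*sqrt(265) and 1/2 + (1/10)*sqrt(265).
Denominator factor (δ - 5): pole of order 1 at 5, modulus 5.
The radius of convergence is the smallest modulus among the singular points: -1/2 + (1/10)*sqrt(265).
The factor δ**2 + δ - 12/5 splits as (δ - a)(δ - a') with a = -1/2 - (1/10)*sqrt(265), a' = -1/2 + (1/10)*sqrt(265). At the order-1 pole a set g(δ) = (δ - a)*f(δ) = [(-36*δ**2/37 + 13*δ/3 + 28/15)/(δ - 5)] / (δ - a').
Simple pole: residue = g(a) at a = -1/2 - (1/10)*sqrt(265), which is -14465/30636 - (3449/1623708)*sqrt(265).
The factor δ**2 + δ - 12/5 splits as (δ - a)(δ - a') with a = -1/2 + (1/10)*sqrt(265), a' = -1/2 - (1/10)*sqrt(265). At the order-1 pole a set g(δ) = (δ - a)*f(δ) = [(-36*δ**2/37 + 13*δ/3 + 28/15)/(δ - 5)] / (δ - a').
Simple pole: residue = g(a) at a = -1/2 + (1/10)*sqrt(265), which is -14465/30636 + (3449/1623708)*sqrt(265).
At the order-1 pole 5 set g(δ) = (δ - (5))*f(δ) = (-36*δ**2/37 + 13*δ/3 + 28/15)/(δ**2 + δ - 12/5).
Simple pole: residue = g(a) at a = 5, which is -439/15318.
List the singular points by increasing real part (a conjugate pair: the negative imaginary part first).


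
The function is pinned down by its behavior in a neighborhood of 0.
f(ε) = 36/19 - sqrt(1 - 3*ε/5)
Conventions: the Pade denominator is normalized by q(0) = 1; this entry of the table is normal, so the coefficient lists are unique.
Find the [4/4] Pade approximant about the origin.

Taylor coefficients needed (expand at 0): a_0 = 17/19, a_1 = 3/10, a_2 = 9/200, a_3 = 27/2000, a_4 = 81/16000, a_5 = 1701/800000, a_6 = 15309/16000000, a_7 = 72171/160000000, a_8 = 2814669/12800000000.
Write the denominator as Q(ε) = 1 + q1*ε + q2*ε^2 + q3*ε^3 + q4*ε^4. Requiring Q*f - P = O(ε^9) with deg P <= 4 kills the coefficients of ε^5..ε^8 in Q*f:
  ε^5: a_5 + q1*a_4 + q2*a_3 + q3*a_2 + q4*a_1 = 0, i.e. 1701/800000 + (81/16000)*q1 + (27/2000)*q2 + (9/200)*q3 + (3/10)*q4 = 0.
  ε^6: a_6 + q1*a_5 + q2*a_4 + q3*a_3 + q4*a_2 = 0, i.e. 15309/16000000 + (1701/800000)*q1 + (81/16000)*q2 + (27/2000)*q3 + (9/200)*q4 = 0.
  ε^7: a_7 + q1*a_6 + q2*a_5 + q3*a_4 + q4*a_3 = 0, i.e. 72171/160000000 + (15309/16000000)*q1 + (1701/800000)*q2 + (81/16000)*q3 + (27/2000)*q4 = 0.
  ε^8: a_8 + q1*a_7 + q2*a_6 + q3*a_5 + q4*a_4 = 0, i.e. 2814669/12800000000 + (72171/160000000)*q1 + (15309/16000000)*q2 + (1701/800000)*q3 + (81/16000)*q4 = 0.
Solving this linear system: q1 = -21/20, q2 = 27/80, q3 = -27/800, q4 = 81/160000.
The numerator is Q*f truncated at degree 4: P0 = a_0 = 17/19; P1 = a_1 + q1*a_0 = -243/380; P2 = a_2 + q1*a_1 + q2*a_0 = 243/7600; P3 = a_3 + q1*a_2 + q2*a_1 + q3*a_0 = 567/15200; P4 = a_4 + q1*a_3 + q2*a_2 + q3*a_1 + q4*a_0 = -2187/608000.

The Pade approximant has numerator coefficients [17/19, -243/380, 243/7600, 567/15200, -2187/608000]; denominator coefficients [1, -21/20, 27/80, -27/800, 81/160000].
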